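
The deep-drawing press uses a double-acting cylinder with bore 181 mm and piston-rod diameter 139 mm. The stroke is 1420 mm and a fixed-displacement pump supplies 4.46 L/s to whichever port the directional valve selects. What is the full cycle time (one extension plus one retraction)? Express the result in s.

Cap-side area A_cap = π/4 × (181 mm)² = 25730 mm^2
Rod-side annular area A_ann = π/4 × (181² − 139²) = 10560 mm^2
t_ext = A_cap·L/Q = 8.192 s
t_ret = A_ann·L/Q = 3.361 s
t_cycle = t_ext + t_ret

t ≈ 11.6 s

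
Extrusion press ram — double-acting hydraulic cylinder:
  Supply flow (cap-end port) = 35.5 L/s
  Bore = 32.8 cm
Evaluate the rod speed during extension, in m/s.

v ≈ 0.420 m/s

Cap-side area A_cap = π/4 × (32.8 cm)² = 845.0 cm^2
v = Q / A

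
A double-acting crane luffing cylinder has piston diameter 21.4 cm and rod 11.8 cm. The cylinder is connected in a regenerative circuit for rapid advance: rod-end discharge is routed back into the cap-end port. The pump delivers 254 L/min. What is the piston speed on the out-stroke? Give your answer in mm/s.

v ≈ 387 mm/s

In regeneration the rod-end outflow joins the pump flow into the cap end, so the net volume the pump must supply per unit advance equals the rod cross-section area.
Rod cross-section A_rod = π/4 × (11.8 cm)² = 109.4 cm^2
v = Q_pump / A_rod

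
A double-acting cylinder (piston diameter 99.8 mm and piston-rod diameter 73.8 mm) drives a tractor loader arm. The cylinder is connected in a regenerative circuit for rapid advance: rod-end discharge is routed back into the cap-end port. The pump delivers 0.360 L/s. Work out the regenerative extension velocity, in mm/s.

In regeneration the rod-end outflow joins the pump flow into the cap end, so the net volume the pump must supply per unit advance equals the rod cross-section area.
Rod cross-section A_rod = π/4 × (73.8 mm)² = 4278 mm^2
v = Q_pump / A_rod

v ≈ 84.2 mm/s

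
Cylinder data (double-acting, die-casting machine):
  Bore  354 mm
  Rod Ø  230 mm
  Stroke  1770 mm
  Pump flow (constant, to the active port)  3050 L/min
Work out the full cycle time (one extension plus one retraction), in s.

t ≈ 5.41 s

Cap-side area A_cap = π/4 × (354 mm)² = 98420 mm^2
Rod-side annular area A_ann = π/4 × (354² − 230²) = 56880 mm^2
t_ext = A_cap·L/Q = 3.427 s
t_ret = A_ann·L/Q = 1.980 s
t_cycle = t_ext + t_ret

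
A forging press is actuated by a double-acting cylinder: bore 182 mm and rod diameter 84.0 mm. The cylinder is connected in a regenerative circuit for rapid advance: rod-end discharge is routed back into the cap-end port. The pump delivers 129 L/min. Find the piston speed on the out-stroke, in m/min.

In regeneration the rod-end outflow joins the pump flow into the cap end, so the net volume the pump must supply per unit advance equals the rod cross-section area.
Rod cross-section A_rod = π/4 × (84.0 mm)² = 5542 mm^2
v = Q_pump / A_rod

v ≈ 23.3 m/min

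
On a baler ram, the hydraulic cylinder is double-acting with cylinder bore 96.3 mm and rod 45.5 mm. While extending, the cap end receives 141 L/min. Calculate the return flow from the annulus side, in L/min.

Cap-side area A_cap = π/4 × (96.3 mm)² = 7284 mm^2
Rod-side annular area A_ann = π/4 × (96.3² − 45.5²) = 5658 mm^2
Piston speed v = Q_in/A_cap; rod-end outflow Q_out = v × A_ann = Q_in × A_ann/A_cap.

Q_out ≈ 110 L/min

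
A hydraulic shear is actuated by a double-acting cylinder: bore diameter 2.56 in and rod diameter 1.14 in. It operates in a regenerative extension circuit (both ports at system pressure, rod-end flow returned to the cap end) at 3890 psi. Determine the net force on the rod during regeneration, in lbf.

F ≈ 3970 lbf

With equal pressure on both faces, forces on the annular region cancel; the net push is pressure × rod cross-section.
Rod cross-section A_rod = π/4 × (1.14 in)² = 1.021 in^2
F = P × A_rod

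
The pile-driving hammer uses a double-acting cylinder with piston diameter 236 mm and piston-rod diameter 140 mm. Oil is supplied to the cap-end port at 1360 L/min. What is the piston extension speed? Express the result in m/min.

v ≈ 31.1 m/min

Cap-side area A_cap = π/4 × (236 mm)² = 43740 mm^2
v = Q / A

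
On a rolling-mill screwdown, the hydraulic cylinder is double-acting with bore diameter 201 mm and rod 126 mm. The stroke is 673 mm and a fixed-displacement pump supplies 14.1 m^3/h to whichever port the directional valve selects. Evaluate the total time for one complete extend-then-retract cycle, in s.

Cap-side area A_cap = π/4 × (201 mm)² = 31730 mm^2
Rod-side annular area A_ann = π/4 × (201² − 126²) = 19260 mm^2
t_ext = A_cap·L/Q = 5.452 s
t_ret = A_ann·L/Q = 3.310 s
t_cycle = t_ext + t_ret

t ≈ 8.76 s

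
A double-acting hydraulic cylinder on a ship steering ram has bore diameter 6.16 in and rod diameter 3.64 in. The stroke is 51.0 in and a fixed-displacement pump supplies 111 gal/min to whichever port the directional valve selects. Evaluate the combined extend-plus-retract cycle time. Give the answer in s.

t ≈ 5.87 s

Cap-side area A_cap = π/4 × (6.16 in)² = 29.80 in^2
Rod-side annular area A_ann = π/4 × (6.16² − 3.64²) = 19.40 in^2
t_ext = A_cap·L/Q = 3.557 s
t_ret = A_ann·L/Q = 2.315 s
t_cycle = t_ext + t_ret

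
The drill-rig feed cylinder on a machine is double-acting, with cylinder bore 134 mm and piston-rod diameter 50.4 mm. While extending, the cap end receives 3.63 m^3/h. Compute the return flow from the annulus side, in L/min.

Q_out ≈ 51.9 L/min

Cap-side area A_cap = π/4 × (134 mm)² = 14100 mm^2
Rod-side annular area A_ann = π/4 × (134² − 50.4²) = 12110 mm^2
Piston speed v = Q_in/A_cap; rod-end outflow Q_out = v × A_ann = Q_in × A_ann/A_cap.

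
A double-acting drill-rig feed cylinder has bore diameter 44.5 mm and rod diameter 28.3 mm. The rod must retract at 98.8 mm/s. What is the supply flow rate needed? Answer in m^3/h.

Q ≈ 0.329 m^3/h

Rod-side annular area A_ann = π/4 × (44.5² − 28.3²) = 926.3 mm^2
Q = A × v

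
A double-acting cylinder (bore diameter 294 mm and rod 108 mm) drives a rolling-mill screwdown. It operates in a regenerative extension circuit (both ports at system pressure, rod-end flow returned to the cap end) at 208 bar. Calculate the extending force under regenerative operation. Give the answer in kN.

F ≈ 191 kN

With equal pressure on both faces, forces on the annular region cancel; the net push is pressure × rod cross-section.
Rod cross-section A_rod = π/4 × (108 mm)² = 9161 mm^2
F = P × A_rod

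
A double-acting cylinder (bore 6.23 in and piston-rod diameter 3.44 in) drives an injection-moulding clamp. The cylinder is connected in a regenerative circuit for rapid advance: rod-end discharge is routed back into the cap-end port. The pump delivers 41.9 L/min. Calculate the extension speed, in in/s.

In regeneration the rod-end outflow joins the pump flow into the cap end, so the net volume the pump must supply per unit advance equals the rod cross-section area.
Rod cross-section A_rod = π/4 × (3.44 in)² = 9.294 in^2
v = Q_pump / A_rod

v ≈ 4.59 in/s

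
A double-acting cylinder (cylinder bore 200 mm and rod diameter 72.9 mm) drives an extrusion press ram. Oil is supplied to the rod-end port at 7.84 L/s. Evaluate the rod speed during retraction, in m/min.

Rod-side annular area A_ann = π/4 × (200² − 72.9²) = 27240 mm^2
Flow into the rod-end port fills the annular volume.
v = Q / A

v ≈ 17.3 m/min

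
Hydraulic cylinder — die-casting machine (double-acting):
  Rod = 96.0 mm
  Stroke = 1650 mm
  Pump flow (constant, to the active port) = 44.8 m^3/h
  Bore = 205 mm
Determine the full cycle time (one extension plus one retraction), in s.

t ≈ 7.79 s

Cap-side area A_cap = π/4 × (205 mm)² = 33010 mm^2
Rod-side annular area A_ann = π/4 × (205² − 96.0²) = 25770 mm^2
t_ext = A_cap·L/Q = 4.376 s
t_ret = A_ann·L/Q = 3.417 s
t_cycle = t_ext + t_ret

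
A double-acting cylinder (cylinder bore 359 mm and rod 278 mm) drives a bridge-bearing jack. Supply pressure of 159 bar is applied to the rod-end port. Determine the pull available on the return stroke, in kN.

F ≈ 644 kN

Rod-side annular area A_ann = π/4 × (359² − 278²) = 40520 mm^2
On retraction the pressure acts on the annular area (bore minus rod).
F = P × A_ann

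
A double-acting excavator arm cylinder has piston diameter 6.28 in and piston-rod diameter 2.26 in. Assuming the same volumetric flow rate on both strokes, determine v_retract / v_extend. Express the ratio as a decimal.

v_ret/v_ext ≈ 1.15

Cap-side area A_cap = π/4 × (6.28 in)² = 30.97 in^2
Rod-side annular area A_ann = π/4 × (6.28² − 2.26²) = 26.96 in^2
For equal Q, v ∝ 1/A, so v_ret/v_ext = A_cap/A_ann.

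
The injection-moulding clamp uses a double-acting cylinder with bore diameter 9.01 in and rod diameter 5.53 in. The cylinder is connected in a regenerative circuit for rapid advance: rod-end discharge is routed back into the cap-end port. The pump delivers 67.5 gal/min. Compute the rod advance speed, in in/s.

v ≈ 10.8 in/s

In regeneration the rod-end outflow joins the pump flow into the cap end, so the net volume the pump must supply per unit advance equals the rod cross-section area.
Rod cross-section A_rod = π/4 × (5.53 in)² = 24.02 in^2
v = Q_pump / A_rod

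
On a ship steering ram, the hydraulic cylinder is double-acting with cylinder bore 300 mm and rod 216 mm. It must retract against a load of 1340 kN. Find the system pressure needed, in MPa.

P ≈ 39.4 MPa

Rod-side annular area A_ann = π/4 × (300² − 216²) = 34040 mm^2
Retraction: pressure acts on the annular area.
P = F / A = 1340 kN / A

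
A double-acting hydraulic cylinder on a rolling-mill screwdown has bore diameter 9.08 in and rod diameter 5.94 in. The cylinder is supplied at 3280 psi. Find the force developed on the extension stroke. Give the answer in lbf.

Cap-side area A_cap = π/4 × (9.08 in)² = 64.75 in^2
F = P × A_cap = 3280 psi × A_cap

F ≈ 2.12e5 lbf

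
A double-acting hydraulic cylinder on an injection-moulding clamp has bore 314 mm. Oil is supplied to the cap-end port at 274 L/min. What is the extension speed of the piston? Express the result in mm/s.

Cap-side area A_cap = π/4 × (314 mm)² = 77440 mm^2
v = Q / A

v ≈ 59.0 mm/s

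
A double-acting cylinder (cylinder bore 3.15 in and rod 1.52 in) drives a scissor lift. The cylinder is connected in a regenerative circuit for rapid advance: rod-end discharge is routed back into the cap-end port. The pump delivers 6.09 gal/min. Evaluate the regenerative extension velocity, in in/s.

In regeneration the rod-end outflow joins the pump flow into the cap end, so the net volume the pump must supply per unit advance equals the rod cross-section area.
Rod cross-section A_rod = π/4 × (1.52 in)² = 1.815 in^2
v = Q_pump / A_rod

v ≈ 12.9 in/s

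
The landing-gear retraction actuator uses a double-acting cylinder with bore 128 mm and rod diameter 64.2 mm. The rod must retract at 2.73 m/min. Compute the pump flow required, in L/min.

Rod-side annular area A_ann = π/4 × (128² − 64.2²) = 9631 mm^2
Q = A × v

Q ≈ 26.3 L/min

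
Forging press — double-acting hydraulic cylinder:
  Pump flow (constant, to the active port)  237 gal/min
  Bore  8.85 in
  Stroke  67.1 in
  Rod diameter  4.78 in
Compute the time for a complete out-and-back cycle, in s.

t ≈ 7.73 s

Cap-side area A_cap = π/4 × (8.85 in)² = 61.51 in^2
Rod-side annular area A_ann = π/4 × (8.85² − 4.78²) = 43.57 in^2
t_ext = A_cap·L/Q = 4.524 s
t_ret = A_ann·L/Q = 3.204 s
t_cycle = t_ext + t_ret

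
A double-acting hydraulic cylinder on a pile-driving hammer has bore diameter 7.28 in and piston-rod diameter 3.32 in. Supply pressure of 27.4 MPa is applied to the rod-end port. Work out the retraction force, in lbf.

F ≈ 1.31e5 lbf

Rod-side annular area A_ann = π/4 × (7.28² − 3.32²) = 32.97 in^2
On retraction the pressure acts on the annular area (bore minus rod).
F = P × A_ann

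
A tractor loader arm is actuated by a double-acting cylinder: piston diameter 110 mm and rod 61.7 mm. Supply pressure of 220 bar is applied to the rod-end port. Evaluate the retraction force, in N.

F ≈ 1.43e5 N

Rod-side annular area A_ann = π/4 × (110² − 61.7²) = 6513 mm^2
On retraction the pressure acts on the annular area (bore minus rod).
F = P × A_ann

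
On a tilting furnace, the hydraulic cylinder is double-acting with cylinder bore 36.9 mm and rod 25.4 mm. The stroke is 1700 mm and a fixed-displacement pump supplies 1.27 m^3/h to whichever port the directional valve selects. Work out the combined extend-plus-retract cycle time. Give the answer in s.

t ≈ 7.86 s

Cap-side area A_cap = π/4 × (36.9 mm)² = 1069 mm^2
Rod-side annular area A_ann = π/4 × (36.9² − 25.4²) = 562.7 mm^2
t_ext = A_cap·L/Q = 5.153 s
t_ret = A_ann·L/Q = 2.712 s
t_cycle = t_ext + t_ret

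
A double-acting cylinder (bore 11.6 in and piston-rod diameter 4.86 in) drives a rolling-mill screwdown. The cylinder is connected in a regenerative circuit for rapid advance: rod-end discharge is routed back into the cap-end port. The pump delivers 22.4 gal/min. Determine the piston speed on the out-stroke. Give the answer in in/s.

v ≈ 4.65 in/s

In regeneration the rod-end outflow joins the pump flow into the cap end, so the net volume the pump must supply per unit advance equals the rod cross-section area.
Rod cross-section A_rod = π/4 × (4.86 in)² = 18.55 in^2
v = Q_pump / A_rod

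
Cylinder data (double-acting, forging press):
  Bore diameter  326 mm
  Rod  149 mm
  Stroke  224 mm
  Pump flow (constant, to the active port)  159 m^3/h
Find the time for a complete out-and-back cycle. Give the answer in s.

Cap-side area A_cap = π/4 × (326 mm)² = 83470 mm^2
Rod-side annular area A_ann = π/4 × (326² − 149²) = 66030 mm^2
t_ext = A_cap·L/Q = 0.4233 s
t_ret = A_ann·L/Q = 0.3349 s
t_cycle = t_ext + t_ret

t ≈ 0.758 s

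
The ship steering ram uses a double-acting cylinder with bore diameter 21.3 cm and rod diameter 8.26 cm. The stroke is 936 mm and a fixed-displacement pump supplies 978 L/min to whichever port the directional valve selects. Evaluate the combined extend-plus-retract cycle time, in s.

Cap-side area A_cap = π/4 × (21.3 cm)² = 356.3 cm^2
Rod-side annular area A_ann = π/4 × (21.3² − 8.26²) = 302.7 cm^2
t_ext = A_cap·L/Q = 2.046 s
t_ret = A_ann·L/Q = 1.738 s
t_cycle = t_ext + t_ret

t ≈ 3.78 s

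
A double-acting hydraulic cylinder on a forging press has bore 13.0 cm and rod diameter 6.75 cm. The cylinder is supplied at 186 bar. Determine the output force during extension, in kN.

Cap-side area A_cap = π/4 × (13.0 cm)² = 132.7 cm^2
F = P × A_cap = 186 bar × A_cap

F ≈ 247 kN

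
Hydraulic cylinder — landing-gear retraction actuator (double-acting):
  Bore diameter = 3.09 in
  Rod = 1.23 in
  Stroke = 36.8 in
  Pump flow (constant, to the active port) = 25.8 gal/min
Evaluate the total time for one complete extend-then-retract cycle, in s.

t ≈ 5.12 s

Cap-side area A_cap = π/4 × (3.09 in)² = 7.499 in^2
Rod-side annular area A_ann = π/4 × (3.09² − 1.23²) = 6.311 in^2
t_ext = A_cap·L/Q = 2.778 s
t_ret = A_ann·L/Q = 2.338 s
t_cycle = t_ext + t_ret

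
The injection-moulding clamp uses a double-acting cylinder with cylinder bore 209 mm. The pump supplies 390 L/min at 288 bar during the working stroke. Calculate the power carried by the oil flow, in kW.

W ≈ 187 kW

Hydraulic power = P × Q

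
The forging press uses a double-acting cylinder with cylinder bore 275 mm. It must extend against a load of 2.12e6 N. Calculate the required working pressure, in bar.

P ≈ 357 bar

Cap-side area A_cap = π/4 × (275 mm)² = 59400 mm^2
P = F / A = 2.12e6 N / A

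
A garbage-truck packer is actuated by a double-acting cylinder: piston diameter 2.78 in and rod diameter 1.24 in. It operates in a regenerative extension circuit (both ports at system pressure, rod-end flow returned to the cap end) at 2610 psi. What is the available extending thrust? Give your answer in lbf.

With equal pressure on both faces, forces on the annular region cancel; the net push is pressure × rod cross-section.
Rod cross-section A_rod = π/4 × (1.24 in)² = 1.208 in^2
F = P × A_rod

F ≈ 3150 lbf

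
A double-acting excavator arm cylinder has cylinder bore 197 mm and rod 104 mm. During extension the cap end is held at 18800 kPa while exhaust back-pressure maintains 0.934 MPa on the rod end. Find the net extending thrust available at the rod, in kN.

F ≈ 552 kN

Cap-side area A_cap = π/4 × (197 mm)² = 30480 mm^2
Rod-side annular area A_ann = π/4 × (197² − 104²) = 21990 mm^2
Net thrust = P_cap·A_cap − P_rod·A_ann = 573.0 kN − 20.53 kN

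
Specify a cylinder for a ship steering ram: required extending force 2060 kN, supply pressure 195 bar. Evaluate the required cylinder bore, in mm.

D ≈ 367 mm

Extension force acts on the full piston face: F = P × (π/4)D².
D = √(4F / (πP)) = √(4 × 2060 kN / (π × 195 bar))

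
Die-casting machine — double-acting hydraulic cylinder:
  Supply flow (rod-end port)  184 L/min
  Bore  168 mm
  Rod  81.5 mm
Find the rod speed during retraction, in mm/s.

Rod-side annular area A_ann = π/4 × (168² − 81.5²) = 16950 mm^2
Flow into the rod-end port fills the annular volume.
v = Q / A

v ≈ 181 mm/s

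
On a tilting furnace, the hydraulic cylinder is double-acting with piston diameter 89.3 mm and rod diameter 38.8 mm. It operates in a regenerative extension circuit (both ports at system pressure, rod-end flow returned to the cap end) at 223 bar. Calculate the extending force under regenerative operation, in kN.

F ≈ 26.4 kN

With equal pressure on both faces, forces on the annular region cancel; the net push is pressure × rod cross-section.
Rod cross-section A_rod = π/4 × (38.8 mm)² = 1182 mm^2
F = P × A_rod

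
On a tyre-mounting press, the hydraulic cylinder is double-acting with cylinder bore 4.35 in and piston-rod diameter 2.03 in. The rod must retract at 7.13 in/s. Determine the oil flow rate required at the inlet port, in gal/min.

Q ≈ 21.5 gal/min

Rod-side annular area A_ann = π/4 × (4.35² − 2.03²) = 11.63 in^2
Q = A × v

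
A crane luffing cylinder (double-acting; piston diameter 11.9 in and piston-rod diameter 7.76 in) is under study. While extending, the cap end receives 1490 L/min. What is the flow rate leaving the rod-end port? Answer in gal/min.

Q_out ≈ 226 gal/min

Cap-side area A_cap = π/4 × (11.9 in)² = 111.2 in^2
Rod-side annular area A_ann = π/4 × (11.9² − 7.76²) = 63.93 in^2
Piston speed v = Q_in/A_cap; rod-end outflow Q_out = v × A_ann = Q_in × A_ann/A_cap.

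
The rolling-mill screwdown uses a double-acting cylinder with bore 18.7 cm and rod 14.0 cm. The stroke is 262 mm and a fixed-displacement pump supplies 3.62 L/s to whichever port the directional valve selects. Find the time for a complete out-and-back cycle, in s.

t ≈ 2.86 s

Cap-side area A_cap = π/4 × (18.7 cm)² = 274.6 cm^2
Rod-side annular area A_ann = π/4 × (18.7² − 14.0²) = 120.7 cm^2
t_ext = A_cap·L/Q = 1.988 s
t_ret = A_ann·L/Q = 0.8736 s
t_cycle = t_ext + t_ret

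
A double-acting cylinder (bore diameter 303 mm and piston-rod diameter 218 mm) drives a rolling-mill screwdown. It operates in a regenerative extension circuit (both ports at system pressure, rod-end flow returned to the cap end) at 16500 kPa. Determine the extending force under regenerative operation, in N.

F ≈ 6.16e5 N

With equal pressure on both faces, forces on the annular region cancel; the net push is pressure × rod cross-section.
Rod cross-section A_rod = π/4 × (218 mm)² = 37330 mm^2
F = P × A_rod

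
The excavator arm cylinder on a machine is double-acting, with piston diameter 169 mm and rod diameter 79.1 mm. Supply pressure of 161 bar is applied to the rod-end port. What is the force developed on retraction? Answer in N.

F ≈ 2.82e5 N

Rod-side annular area A_ann = π/4 × (169² − 79.1²) = 17520 mm^2
On retraction the pressure acts on the annular area (bore minus rod).
F = P × A_ann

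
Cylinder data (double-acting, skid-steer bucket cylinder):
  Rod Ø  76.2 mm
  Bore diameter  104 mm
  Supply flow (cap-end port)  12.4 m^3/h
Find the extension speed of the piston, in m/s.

v ≈ 0.405 m/s

Cap-side area A_cap = π/4 × (104 mm)² = 8495 mm^2
v = Q / A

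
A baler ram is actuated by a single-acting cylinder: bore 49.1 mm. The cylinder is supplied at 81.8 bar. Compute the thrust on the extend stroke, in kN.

F ≈ 15.5 kN

Cap-side area A_cap = π/4 × (49.1 mm)² = 1893 mm^2
F = P × A_cap = 81.8 bar × A_cap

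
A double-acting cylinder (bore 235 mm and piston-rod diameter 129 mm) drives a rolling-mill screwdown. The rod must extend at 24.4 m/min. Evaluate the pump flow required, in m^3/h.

Q ≈ 63.5 m^3/h

Cap-side area A_cap = π/4 × (235 mm)² = 43370 mm^2
Q = A × v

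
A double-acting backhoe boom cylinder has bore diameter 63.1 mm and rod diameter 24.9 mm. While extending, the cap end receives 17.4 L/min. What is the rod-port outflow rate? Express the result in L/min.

Q_out ≈ 14.7 L/min

Cap-side area A_cap = π/4 × (63.1 mm)² = 3127 mm^2
Rod-side annular area A_ann = π/4 × (63.1² − 24.9²) = 2640 mm^2
Piston speed v = Q_in/A_cap; rod-end outflow Q_out = v × A_ann = Q_in × A_ann/A_cap.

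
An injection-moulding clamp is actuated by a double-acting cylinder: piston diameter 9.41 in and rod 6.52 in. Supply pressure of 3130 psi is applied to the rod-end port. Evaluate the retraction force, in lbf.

Rod-side annular area A_ann = π/4 × (9.41² − 6.52²) = 36.16 in^2
On retraction the pressure acts on the annular area (bore minus rod).
F = P × A_ann

F ≈ 1.13e5 lbf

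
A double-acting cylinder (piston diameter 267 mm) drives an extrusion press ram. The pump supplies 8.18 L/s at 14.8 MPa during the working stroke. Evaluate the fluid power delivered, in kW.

W ≈ 121 kW

Hydraulic power = P × Q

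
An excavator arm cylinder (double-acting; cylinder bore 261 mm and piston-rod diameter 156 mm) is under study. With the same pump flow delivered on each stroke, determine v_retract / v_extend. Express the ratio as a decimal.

v_ret/v_ext ≈ 1.56

Cap-side area A_cap = π/4 × (261 mm)² = 53500 mm^2
Rod-side annular area A_ann = π/4 × (261² − 156²) = 34390 mm^2
For equal Q, v ∝ 1/A, so v_ret/v_ext = A_cap/A_ann.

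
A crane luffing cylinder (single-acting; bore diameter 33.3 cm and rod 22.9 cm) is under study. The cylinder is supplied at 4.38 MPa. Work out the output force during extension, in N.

Cap-side area A_cap = π/4 × (33.3 cm)² = 870.9 cm^2
F = P × A_cap = 4.38 MPa × A_cap

F ≈ 3.81e5 N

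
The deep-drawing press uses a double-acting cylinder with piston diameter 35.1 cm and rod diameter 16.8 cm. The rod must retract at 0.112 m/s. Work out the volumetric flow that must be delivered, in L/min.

Rod-side annular area A_ann = π/4 × (35.1² − 16.8²) = 745.9 cm^2
Q = A × v

Q ≈ 501 L/min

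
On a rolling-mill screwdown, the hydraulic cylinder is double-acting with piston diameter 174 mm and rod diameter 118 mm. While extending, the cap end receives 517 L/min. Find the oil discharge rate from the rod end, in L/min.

Cap-side area A_cap = π/4 × (174 mm)² = 23780 mm^2
Rod-side annular area A_ann = π/4 × (174² − 118²) = 12840 mm^2
Piston speed v = Q_in/A_cap; rod-end outflow Q_out = v × A_ann = Q_in × A_ann/A_cap.

Q_out ≈ 279 L/min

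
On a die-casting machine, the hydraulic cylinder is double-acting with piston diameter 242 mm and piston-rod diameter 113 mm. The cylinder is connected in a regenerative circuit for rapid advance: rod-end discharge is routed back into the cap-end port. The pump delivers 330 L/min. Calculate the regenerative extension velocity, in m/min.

In regeneration the rod-end outflow joins the pump flow into the cap end, so the net volume the pump must supply per unit advance equals the rod cross-section area.
Rod cross-section A_rod = π/4 × (113 mm)² = 10030 mm^2
v = Q_pump / A_rod

v ≈ 32.9 m/min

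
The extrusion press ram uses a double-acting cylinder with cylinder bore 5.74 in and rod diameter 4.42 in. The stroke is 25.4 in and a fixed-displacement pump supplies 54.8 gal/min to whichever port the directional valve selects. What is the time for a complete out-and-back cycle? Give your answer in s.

t ≈ 4.38 s

Cap-side area A_cap = π/4 × (5.74 in)² = 25.88 in^2
Rod-side annular area A_ann = π/4 × (5.74² − 4.42²) = 10.53 in^2
t_ext = A_cap·L/Q = 3.115 s
t_ret = A_ann·L/Q = 1.268 s
t_cycle = t_ext + t_ret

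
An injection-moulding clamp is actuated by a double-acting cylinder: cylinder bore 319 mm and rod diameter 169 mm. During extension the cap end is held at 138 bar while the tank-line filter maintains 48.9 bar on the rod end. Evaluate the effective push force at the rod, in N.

F ≈ 8.22e5 N

Cap-side area A_cap = π/4 × (319 mm)² = 79920 mm^2
Rod-side annular area A_ann = π/4 × (319² − 169²) = 57490 mm^2
Net thrust = P_cap·A_cap − P_rod·A_ann = 1.103e6 N − 2.811e5 N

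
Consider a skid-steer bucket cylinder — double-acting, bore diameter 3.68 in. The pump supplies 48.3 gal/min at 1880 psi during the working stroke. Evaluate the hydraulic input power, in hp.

Hydraulic power = P × Q

W ≈ 53.0 hp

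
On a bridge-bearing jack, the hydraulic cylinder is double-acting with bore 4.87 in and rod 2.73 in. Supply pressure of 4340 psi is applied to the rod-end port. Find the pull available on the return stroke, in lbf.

Rod-side annular area A_ann = π/4 × (4.87² − 2.73²) = 12.77 in^2
On retraction the pressure acts on the annular area (bore minus rod).
F = P × A_ann

F ≈ 55400 lbf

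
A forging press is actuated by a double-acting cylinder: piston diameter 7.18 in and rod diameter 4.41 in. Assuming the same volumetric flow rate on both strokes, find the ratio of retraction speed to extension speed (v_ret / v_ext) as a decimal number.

Cap-side area A_cap = π/4 × (7.18 in)² = 40.49 in^2
Rod-side annular area A_ann = π/4 × (7.18² − 4.41²) = 25.21 in^2
For equal Q, v ∝ 1/A, so v_ret/v_ext = A_cap/A_ann.

v_ret/v_ext ≈ 1.61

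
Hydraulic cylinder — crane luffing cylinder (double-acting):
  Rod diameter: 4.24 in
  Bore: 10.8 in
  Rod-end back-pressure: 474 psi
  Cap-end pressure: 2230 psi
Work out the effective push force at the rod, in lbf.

Cap-side area A_cap = π/4 × (10.8 in)² = 91.61 in^2
Rod-side annular area A_ann = π/4 × (10.8² − 4.24²) = 77.49 in^2
Net thrust = P_cap·A_cap − P_rod·A_ann = 2.043e5 lbf − 36730 lbf

F ≈ 1.68e5 lbf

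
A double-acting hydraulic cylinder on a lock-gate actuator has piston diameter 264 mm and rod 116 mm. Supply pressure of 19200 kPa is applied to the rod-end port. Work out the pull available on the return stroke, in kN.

Rod-side annular area A_ann = π/4 × (264² − 116²) = 44170 mm^2
On retraction the pressure acts on the annular area (bore minus rod).
F = P × A_ann

F ≈ 848 kN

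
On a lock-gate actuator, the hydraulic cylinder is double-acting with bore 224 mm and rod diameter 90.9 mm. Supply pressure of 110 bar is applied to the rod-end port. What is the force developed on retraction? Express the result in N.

F ≈ 3.62e5 N

Rod-side annular area A_ann = π/4 × (224² − 90.9²) = 32920 mm^2
On retraction the pressure acts on the annular area (bore minus rod).
F = P × A_ann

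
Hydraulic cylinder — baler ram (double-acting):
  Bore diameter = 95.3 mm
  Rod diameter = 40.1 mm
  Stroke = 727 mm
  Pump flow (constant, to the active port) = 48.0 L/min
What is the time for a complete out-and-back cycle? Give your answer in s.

Cap-side area A_cap = π/4 × (95.3 mm)² = 7133 mm^2
Rod-side annular area A_ann = π/4 × (95.3² − 40.1²) = 5870 mm^2
t_ext = A_cap·L/Q = 6.482 s
t_ret = A_ann·L/Q = 5.334 s
t_cycle = t_ext + t_ret

t ≈ 11.8 s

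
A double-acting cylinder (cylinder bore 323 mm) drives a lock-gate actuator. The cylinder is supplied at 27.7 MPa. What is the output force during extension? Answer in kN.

Cap-side area A_cap = π/4 × (323 mm)² = 81940 mm^2
F = P × A_cap = 27.7 MPa × A_cap

F ≈ 2270 kN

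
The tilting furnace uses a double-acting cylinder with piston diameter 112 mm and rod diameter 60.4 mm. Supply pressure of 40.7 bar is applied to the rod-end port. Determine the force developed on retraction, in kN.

Rod-side annular area A_ann = π/4 × (112² − 60.4²) = 6987 mm^2
On retraction the pressure acts on the annular area (bore minus rod).
F = P × A_ann

F ≈ 28.4 kN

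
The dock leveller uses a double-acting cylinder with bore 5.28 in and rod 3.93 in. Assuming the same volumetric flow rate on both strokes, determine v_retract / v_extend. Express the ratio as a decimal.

Cap-side area A_cap = π/4 × (5.28 in)² = 21.90 in^2
Rod-side annular area A_ann = π/4 × (5.28² − 3.93²) = 9.765 in^2
For equal Q, v ∝ 1/A, so v_ret/v_ext = A_cap/A_ann.

v_ret/v_ext ≈ 2.24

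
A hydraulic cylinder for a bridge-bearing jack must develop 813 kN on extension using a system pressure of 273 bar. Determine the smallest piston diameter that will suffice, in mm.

D ≈ 195 mm

Extension force acts on the full piston face: F = P × (π/4)D².
D = √(4F / (πP)) = √(4 × 813 kN / (π × 273 bar))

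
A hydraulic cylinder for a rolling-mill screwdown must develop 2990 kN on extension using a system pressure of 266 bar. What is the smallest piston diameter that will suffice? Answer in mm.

D ≈ 378 mm

Extension force acts on the full piston face: F = P × (π/4)D².
D = √(4F / (πP)) = √(4 × 2990 kN / (π × 266 bar))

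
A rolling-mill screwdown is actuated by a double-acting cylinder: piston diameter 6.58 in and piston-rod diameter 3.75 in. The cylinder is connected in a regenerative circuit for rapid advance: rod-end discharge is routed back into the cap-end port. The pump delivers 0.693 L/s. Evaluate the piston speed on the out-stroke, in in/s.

In regeneration the rod-end outflow joins the pump flow into the cap end, so the net volume the pump must supply per unit advance equals the rod cross-section area.
Rod cross-section A_rod = π/4 × (3.75 in)² = 11.04 in^2
v = Q_pump / A_rod

v ≈ 3.83 in/s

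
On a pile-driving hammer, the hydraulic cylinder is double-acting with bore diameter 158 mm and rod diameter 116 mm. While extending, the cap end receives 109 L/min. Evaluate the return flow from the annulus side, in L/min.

Q_out ≈ 50.2 L/min

Cap-side area A_cap = π/4 × (158 mm)² = 19610 mm^2
Rod-side annular area A_ann = π/4 × (158² − 116²) = 9038 mm^2
Piston speed v = Q_in/A_cap; rod-end outflow Q_out = v × A_ann = Q_in × A_ann/A_cap.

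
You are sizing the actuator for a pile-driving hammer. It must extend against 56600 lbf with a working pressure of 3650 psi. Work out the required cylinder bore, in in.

Extension force acts on the full piston face: F = P × (π/4)D².
D = √(4F / (πP)) = √(4 × 56600 lbf / (π × 3650 psi))

D ≈ 4.44 in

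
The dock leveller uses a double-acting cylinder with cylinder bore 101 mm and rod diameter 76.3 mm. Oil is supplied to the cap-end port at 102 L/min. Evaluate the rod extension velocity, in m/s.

Cap-side area A_cap = π/4 × (101 mm)² = 8012 mm^2
v = Q / A

v ≈ 0.212 m/s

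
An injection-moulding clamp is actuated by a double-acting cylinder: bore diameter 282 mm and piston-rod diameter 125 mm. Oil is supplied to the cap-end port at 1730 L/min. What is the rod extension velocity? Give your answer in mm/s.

v ≈ 462 mm/s

Cap-side area A_cap = π/4 × (282 mm)² = 62460 mm^2
v = Q / A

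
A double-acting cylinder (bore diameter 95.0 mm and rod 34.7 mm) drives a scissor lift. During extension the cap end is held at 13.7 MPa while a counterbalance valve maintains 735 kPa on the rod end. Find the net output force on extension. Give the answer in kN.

F ≈ 92.6 kN

Cap-side area A_cap = π/4 × (95.0 mm)² = 7088 mm^2
Rod-side annular area A_ann = π/4 × (95.0² − 34.7²) = 6143 mm^2
Net thrust = P_cap·A_cap − P_rod·A_ann = 97.11 kN − 4.515 kN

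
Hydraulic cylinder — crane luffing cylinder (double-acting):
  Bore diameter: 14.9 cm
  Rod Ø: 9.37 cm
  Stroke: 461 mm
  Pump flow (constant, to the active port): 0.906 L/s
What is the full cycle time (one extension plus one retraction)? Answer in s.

Cap-side area A_cap = π/4 × (14.9 cm)² = 174.4 cm^2
Rod-side annular area A_ann = π/4 × (14.9² − 9.37²) = 105.4 cm^2
t_ext = A_cap·L/Q = 8.872 s
t_ret = A_ann·L/Q = 5.364 s
t_cycle = t_ext + t_ret

t ≈ 14.2 s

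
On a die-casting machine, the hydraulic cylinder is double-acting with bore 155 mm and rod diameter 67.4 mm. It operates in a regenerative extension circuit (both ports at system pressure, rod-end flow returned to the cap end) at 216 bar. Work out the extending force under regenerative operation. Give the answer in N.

F ≈ 77100 N

With equal pressure on both faces, forces on the annular region cancel; the net push is pressure × rod cross-section.
Rod cross-section A_rod = π/4 × (67.4 mm)² = 3568 mm^2
F = P × A_rod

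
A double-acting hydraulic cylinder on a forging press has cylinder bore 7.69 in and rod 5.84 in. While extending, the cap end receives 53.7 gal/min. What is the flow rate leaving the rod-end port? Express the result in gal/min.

Cap-side area A_cap = π/4 × (7.69 in)² = 46.45 in^2
Rod-side annular area A_ann = π/4 × (7.69² − 5.84²) = 19.66 in^2
Piston speed v = Q_in/A_cap; rod-end outflow Q_out = v × A_ann = Q_in × A_ann/A_cap.

Q_out ≈ 22.7 gal/min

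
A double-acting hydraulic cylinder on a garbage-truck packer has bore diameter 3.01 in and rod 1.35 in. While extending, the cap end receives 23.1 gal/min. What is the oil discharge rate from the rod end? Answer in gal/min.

Cap-side area A_cap = π/4 × (3.01 in)² = 7.116 in^2
Rod-side annular area A_ann = π/4 × (3.01² − 1.35²) = 5.684 in^2
Piston speed v = Q_in/A_cap; rod-end outflow Q_out = v × A_ann = Q_in × A_ann/A_cap.

Q_out ≈ 18.5 gal/min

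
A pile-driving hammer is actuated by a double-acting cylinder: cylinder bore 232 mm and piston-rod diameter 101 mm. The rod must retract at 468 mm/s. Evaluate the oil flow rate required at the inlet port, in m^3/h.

Q ≈ 57.7 m^3/h

Rod-side annular area A_ann = π/4 × (232² − 101²) = 34260 mm^2
Q = A × v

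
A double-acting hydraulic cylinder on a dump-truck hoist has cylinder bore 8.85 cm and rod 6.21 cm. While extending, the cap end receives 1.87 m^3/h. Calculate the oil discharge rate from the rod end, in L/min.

Q_out ≈ 15.8 L/min

Cap-side area A_cap = π/4 × (8.85 cm)² = 61.51 cm^2
Rod-side annular area A_ann = π/4 × (8.85² − 6.21²) = 31.23 cm^2
Piston speed v = Q_in/A_cap; rod-end outflow Q_out = v × A_ann = Q_in × A_ann/A_cap.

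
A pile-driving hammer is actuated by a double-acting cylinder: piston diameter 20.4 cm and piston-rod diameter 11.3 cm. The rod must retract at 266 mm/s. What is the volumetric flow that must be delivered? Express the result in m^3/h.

Q ≈ 21.7 m^3/h

Rod-side annular area A_ann = π/4 × (20.4² − 11.3²) = 226.6 cm^2
Q = A × v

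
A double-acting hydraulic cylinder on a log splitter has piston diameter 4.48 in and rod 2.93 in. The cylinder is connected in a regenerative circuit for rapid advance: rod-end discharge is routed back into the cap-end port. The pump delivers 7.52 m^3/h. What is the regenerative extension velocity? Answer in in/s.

In regeneration the rod-end outflow joins the pump flow into the cap end, so the net volume the pump must supply per unit advance equals the rod cross-section area.
Rod cross-section A_rod = π/4 × (2.93 in)² = 6.743 in^2
v = Q_pump / A_rod

v ≈ 18.9 in/s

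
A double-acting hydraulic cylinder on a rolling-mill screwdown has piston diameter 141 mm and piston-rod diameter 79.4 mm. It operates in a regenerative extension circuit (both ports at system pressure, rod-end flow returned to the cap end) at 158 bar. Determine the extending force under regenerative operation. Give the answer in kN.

With equal pressure on both faces, forces on the annular region cancel; the net push is pressure × rod cross-section.
Rod cross-section A_rod = π/4 × (79.4 mm)² = 4951 mm^2
F = P × A_rod

F ≈ 78.2 kN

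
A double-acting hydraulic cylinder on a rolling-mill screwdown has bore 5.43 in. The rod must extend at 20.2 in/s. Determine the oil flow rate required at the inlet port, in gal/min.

Cap-side area A_cap = π/4 × (5.43 in)² = 23.16 in^2
Q = A × v

Q ≈ 122 gal/min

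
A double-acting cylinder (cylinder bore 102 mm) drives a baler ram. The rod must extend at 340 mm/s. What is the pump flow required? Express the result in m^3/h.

Q ≈ 10.0 m^3/h

Cap-side area A_cap = π/4 × (102 mm)² = 8171 mm^2
Q = A × v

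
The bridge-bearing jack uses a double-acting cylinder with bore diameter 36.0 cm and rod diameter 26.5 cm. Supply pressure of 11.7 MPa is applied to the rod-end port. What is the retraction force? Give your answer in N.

Rod-side annular area A_ann = π/4 × (36.0² − 26.5²) = 466.3 cm^2
On retraction the pressure acts on the annular area (bore minus rod).
F = P × A_ann

F ≈ 5.46e5 N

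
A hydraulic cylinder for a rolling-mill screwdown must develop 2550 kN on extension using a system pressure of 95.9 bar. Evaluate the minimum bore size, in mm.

Extension force acts on the full piston face: F = P × (π/4)D².
D = √(4F / (πP)) = √(4 × 2550 kN / (π × 95.9 bar))

D ≈ 582 mm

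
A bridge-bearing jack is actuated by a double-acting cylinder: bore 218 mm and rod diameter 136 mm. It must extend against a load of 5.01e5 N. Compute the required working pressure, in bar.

P ≈ 134 bar

Cap-side area A_cap = π/4 × (218 mm)² = 37330 mm^2
P = F / A = 5.01e5 N / A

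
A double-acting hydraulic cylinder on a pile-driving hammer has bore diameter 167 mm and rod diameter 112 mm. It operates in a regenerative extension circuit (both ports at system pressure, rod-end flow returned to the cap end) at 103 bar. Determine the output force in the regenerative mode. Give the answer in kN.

With equal pressure on both faces, forces on the annular region cancel; the net push is pressure × rod cross-section.
Rod cross-section A_rod = π/4 × (112 mm)² = 9852 mm^2
F = P × A_rod

F ≈ 101 kN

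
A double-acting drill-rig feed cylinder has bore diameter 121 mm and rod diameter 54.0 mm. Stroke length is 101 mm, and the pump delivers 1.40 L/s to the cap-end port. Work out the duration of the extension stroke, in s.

t ≈ 0.830 s

Cap-side area A_cap = π/4 × (121 mm)² = 11500 mm^2
Swept volume V = A × L; t = V / Q = A·L / Q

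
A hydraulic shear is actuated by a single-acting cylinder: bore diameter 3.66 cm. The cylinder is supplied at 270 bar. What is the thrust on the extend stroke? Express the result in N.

Cap-side area A_cap = π/4 × (3.66 cm)² = 10.52 cm^2
F = P × A_cap = 270 bar × A_cap

F ≈ 28400 N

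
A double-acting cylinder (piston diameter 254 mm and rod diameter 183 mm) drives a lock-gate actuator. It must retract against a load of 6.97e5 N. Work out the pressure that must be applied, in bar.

Rod-side annular area A_ann = π/4 × (254² − 183²) = 24370 mm^2
Retraction: pressure acts on the annular area.
P = F / A = 6.97e5 N / A

P ≈ 286 bar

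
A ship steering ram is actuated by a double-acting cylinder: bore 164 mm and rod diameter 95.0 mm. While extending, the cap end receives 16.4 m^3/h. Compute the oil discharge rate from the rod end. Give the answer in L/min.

Cap-side area A_cap = π/4 × (164 mm)² = 21120 mm^2
Rod-side annular area A_ann = π/4 × (164² − 95.0²) = 14040 mm^2
Piston speed v = Q_in/A_cap; rod-end outflow Q_out = v × A_ann = Q_in × A_ann/A_cap.

Q_out ≈ 182 L/min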